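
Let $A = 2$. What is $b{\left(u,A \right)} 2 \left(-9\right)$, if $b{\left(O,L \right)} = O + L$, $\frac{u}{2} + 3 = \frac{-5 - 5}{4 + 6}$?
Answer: $108$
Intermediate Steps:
$u = -8$ ($u = -6 + 2 \frac{-5 - 5}{4 + 6} = -6 + 2 \left(- \frac{10}{10}\right) = -6 + 2 \left(\left(-10\right) \frac{1}{10}\right) = -6 + 2 \left(-1\right) = -6 - 2 = -8$)
$b{\left(O,L \right)} = L + O$
$b{\left(u,A \right)} 2 \left(-9\right) = \left(2 - 8\right) 2 \left(-9\right) = \left(-6\right) 2 \left(-9\right) = \left(-12\right) \left(-9\right) = 108$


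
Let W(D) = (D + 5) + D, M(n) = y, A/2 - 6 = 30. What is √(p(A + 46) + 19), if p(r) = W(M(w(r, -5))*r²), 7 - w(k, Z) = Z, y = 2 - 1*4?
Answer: 2*I*√13918 ≈ 235.95*I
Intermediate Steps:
A = 72 (A = 12 + 2*30 = 12 + 60 = 72)
y = -2 (y = 2 - 4 = -2)
w(k, Z) = 7 - Z
M(n) = -2
W(D) = 5 + 2*D (W(D) = (5 + D) + D = 5 + 2*D)
p(r) = 5 - 4*r² (p(r) = 5 + 2*(-2*r²) = 5 - 4*r²)
√(p(A + 46) + 19) = √((5 - 4*(72 + 46)²) + 19) = √((5 - 4*118²) + 19) = √((5 - 4*13924) + 19) = √((5 - 55696) + 19) = √(-55691 + 19) = √(-55672) = 2*I*√13918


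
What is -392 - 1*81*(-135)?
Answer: 10543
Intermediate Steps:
-392 - 1*81*(-135) = -392 - 81*(-135) = -392 + 10935 = 10543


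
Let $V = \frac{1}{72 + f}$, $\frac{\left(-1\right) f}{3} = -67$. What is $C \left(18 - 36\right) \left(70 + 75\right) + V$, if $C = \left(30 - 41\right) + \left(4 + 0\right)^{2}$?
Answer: $- \frac{3562649}{273} \approx -13050.0$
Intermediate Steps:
$f = 201$ ($f = \left(-3\right) \left(-67\right) = 201$)
$V = \frac{1}{273}$ ($V = \frac{1}{72 + 201} = \frac{1}{273} \approx 0.003663$)
$C = 5$ ($C = -11 + 4^{2} = -11 + 16 = 5$)
$C \left(18 - 36\right) \left(70 + 75\right) + V = 5 \left(18 - 36\right) \left(70 + 75\right) + \frac{1}{273} = 5 \left(\left(-18\right) 145\right) + \frac{1}{273} = 5 \left(-2610\right) + \frac{1}{273} = -13050 + \frac{1}{273} = - \frac{3562649}{273}$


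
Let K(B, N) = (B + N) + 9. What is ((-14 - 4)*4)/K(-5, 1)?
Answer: -72/5 ≈ -14.400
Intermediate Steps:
K(B, N) = 9 + B + N
((-14 - 4)*4)/K(-5, 1) = ((-14 - 4)*4)/(9 - 5 + 1) = (-18*4)/5 = (1/5)*(-72) = -72/5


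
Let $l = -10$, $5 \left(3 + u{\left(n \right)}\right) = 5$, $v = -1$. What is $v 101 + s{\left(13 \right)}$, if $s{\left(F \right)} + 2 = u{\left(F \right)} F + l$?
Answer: $-139$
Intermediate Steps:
$u{\left(n \right)} = -2$ ($u{\left(n \right)} = -3 + \frac{1}{5} \cdot 5 = -3 + 1 = -2$)
$s{\left(F \right)} = -12 - 2 F$ ($s{\left(F \right)} = -2 - \left(10 + 2 F\right) = -12 - 2 F$)
$v 101 + s{\left(13 \right)} = \left(-1\right) 101 - 38 = -101 - 38 = -139$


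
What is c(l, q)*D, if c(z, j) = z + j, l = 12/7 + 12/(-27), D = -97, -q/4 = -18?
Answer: -447752/63 ≈ -7107.2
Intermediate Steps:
q = 72 (q = -4*(-18) = 72)
l = 80/63 (l = 12*(1/7) + 12*(-1/27) = 12/7 - 4/9 = 80/63 ≈ 1.2698)
c(z, j) = j + z
c(l, q)*D = (72 + 80/63)*(-97) = (4616/63)*(-97) = -447752/63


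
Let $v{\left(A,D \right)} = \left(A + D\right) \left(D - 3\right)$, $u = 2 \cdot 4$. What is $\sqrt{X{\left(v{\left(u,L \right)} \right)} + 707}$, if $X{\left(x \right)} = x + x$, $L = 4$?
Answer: $\sqrt{731} \approx 27.037$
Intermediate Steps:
$u = 8$
$v{\left(A,D \right)} = \left(-3 + D\right) \left(A + D\right)$ ($v{\left(A,D \right)} = \left(A + D\right) \left(-3 + D\right) = \left(-3 + D\right) \left(A + D\right)$)
$X{\left(x \right)} = 2 x$
$\sqrt{X{\left(v{\left(u,L \right)} \right)} + 707} = \sqrt{2 \left(4^{2} - 24 - 12 + 8 \cdot 4\right) + 707} = \sqrt{2 \left(16 - 24 - 12 + 32\right) + 707} = \sqrt{2 \cdot 12 + 707} = \sqrt{24 + 707} = \sqrt{731}$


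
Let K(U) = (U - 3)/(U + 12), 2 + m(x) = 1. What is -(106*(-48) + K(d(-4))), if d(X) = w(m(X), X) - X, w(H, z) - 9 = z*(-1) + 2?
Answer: 157712/31 ≈ 5087.5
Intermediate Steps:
m(x) = -1 (m(x) = -2 + 1 = -1)
w(H, z) = 11 - z (w(H, z) = 9 + (z*(-1) + 2) = 9 + (-z + 2) = 9 + (2 - z) = 11 - z)
d(X) = 11 - 2*X (d(X) = (11 - X) - X = 11 - 2*X)
K(U) = (-3 + U)/(12 + U)
-(106*(-48) + K(d(-4))) = -(106*(-48) + (-3 + (11 - 2*(-4)))/(12 + (11 - 2*(-4)))) = -(-5088 + (-3 + (11 + 8))/(12 + (11 + 8))) = -(-5088 + (-3 + 19)/(12 + 19)) = -(-5088 + 16/31) = -1*(-157712/31) = 157712/31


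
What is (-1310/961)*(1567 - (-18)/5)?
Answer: -2057486/961 ≈ -2141.0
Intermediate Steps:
(-1310/961)*(1567 - (-18)/5) = (-1310*1/961)*(1567 - (-18)/5) = -1310*(1567 - 6*(-⅗))/961 = -1310*(1567 + 18/5)/961 = -1310/961*7853/5 = -2057486/961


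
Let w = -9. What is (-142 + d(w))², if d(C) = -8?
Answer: 22500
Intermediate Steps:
(-142 + d(w))² = (-142 - 8)² = (-150)² = 22500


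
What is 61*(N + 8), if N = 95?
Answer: 6283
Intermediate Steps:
61*(N + 8) = 61*(95 + 8) = 61*103 = 6283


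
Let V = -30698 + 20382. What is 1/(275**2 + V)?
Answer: 1/65309 ≈ 1.5312e-5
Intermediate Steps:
V = -10316
1/(275**2 + V) = 1/(275**2 - 10316) = 1/(75625 - 10316) = 1/65309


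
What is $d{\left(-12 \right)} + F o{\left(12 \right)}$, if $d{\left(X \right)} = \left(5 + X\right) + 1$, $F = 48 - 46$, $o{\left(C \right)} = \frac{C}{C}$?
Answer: $-4$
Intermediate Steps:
$o{\left(C \right)} = 1$
$F = 2$ ($F = 48 - 46 = 2$)
$d{\left(X \right)} = 6 + X$
$d{\left(-12 \right)} + F o{\left(12 \right)} = \left(6 - 12\right) + 2 \cdot 1 = -6 + 2 = -4$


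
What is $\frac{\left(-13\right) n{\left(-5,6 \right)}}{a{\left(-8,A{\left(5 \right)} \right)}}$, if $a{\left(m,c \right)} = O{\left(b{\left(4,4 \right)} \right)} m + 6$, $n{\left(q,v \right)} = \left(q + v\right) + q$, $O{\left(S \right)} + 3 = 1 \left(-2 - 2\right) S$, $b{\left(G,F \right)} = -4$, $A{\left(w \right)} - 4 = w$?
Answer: $- \frac{26}{49} \approx -0.53061$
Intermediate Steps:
$A{\left(w \right)} = 4 + w$
$O{\left(S \right)} = -3 - 4 S$ ($O{\left(S \right)} = -3 + 1 \left(-2 - 2\right) S = -3 + 1 \left(-4\right) S = -3 - 4 S$)
$n{\left(q,v \right)} = v + 2 q$
$a{\left(m,c \right)} = 6 + 13 m$ ($a{\left(m,c \right)} = \left(-3 - -16\right) m + 6 = \left(-3 + 16\right) m + 6 = 13 m + 6 = 6 + 13 m$)
$\frac{\left(-13\right) n{\left(-5,6 \right)}}{a{\left(-8,A{\left(5 \right)} \right)}} = \frac{\left(-13\right) \left(6 + 2 \left(-5\right)\right)}{6 + 13 \left(-8\right)} = \frac{\left(-13\right) \left(6 - 10\right)}{6 - 104} = \frac{\left(-13\right) \left(-4\right)}{-98} = 52 \left(- \frac{1}{98}\right) = - \frac{26}{49}$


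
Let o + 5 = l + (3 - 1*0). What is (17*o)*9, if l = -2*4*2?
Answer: -2754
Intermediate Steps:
l = -16 (l = -8*2 = -16)
o = -18 (o = -5 + (-16 + (3 - 1*0)) = -5 + (-16 + (3 + 0)) = -5 + (-16 + 3) = -5 - 13 = -18)
(17*o)*9 = (17*(-18))*9 = -306*9 = -2754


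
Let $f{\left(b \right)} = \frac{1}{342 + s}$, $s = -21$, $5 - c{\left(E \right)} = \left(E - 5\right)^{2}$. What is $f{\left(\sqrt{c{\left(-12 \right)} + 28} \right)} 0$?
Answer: $0$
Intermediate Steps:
$c{\left(E \right)} = 5 - \left(-5 + E\right)^{2}$ ($c{\left(E \right)} = 5 - \left(E - 5\right)^{2} = 5 - \left(-5 + E\right)^{2}$)
$f{\left(b \right)} = \frac{1}{321}$ ($f{\left(b \right)} = \frac{1}{342 - 21} = \frac{1}{321}$)
$f{\left(\sqrt{c{\left(-12 \right)} + 28} \right)} 0 = \frac{1}{321} \cdot 0 = 0$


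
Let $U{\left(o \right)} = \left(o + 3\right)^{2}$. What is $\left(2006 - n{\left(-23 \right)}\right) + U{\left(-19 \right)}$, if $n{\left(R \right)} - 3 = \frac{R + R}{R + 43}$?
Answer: $\frac{22613}{10} \approx 2261.3$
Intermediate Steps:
$n{\left(R \right)} = 3 + \frac{2 R}{43 + R}$ ($n{\left(R \right)} = 3 + \frac{R + R}{R + 43} = 3 + \frac{2 R}{43 + R}$)
$U{\left(o \right)} = \left(3 + o\right)^{2}$
$\left(2006 - n{\left(-23 \right)}\right) + U{\left(-19 \right)} = \left(2006 - \frac{129 + 5 \left(-23\right)}{43 - 23}\right) + \left(3 - 19\right)^{2} = \left(2006 - \frac{129 - 115}{20}\right) + \left(-16\right)^{2} = \left(2006 - \frac{1}{20} \cdot 14\right) + 256 = \left(2006 - \frac{7}{10}\right) + 256 = \frac{20053}{10} + 256 = \frac{22613}{10}$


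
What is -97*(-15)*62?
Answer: 90210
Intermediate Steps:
-97*(-15)*62 = 1455*62 = 90210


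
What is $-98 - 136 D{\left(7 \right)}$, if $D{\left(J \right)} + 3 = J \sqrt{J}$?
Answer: $310 - 952 \sqrt{7} \approx -2208.8$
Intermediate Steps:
$D{\left(J \right)} = -3 + J^{\frac{3}{2}}$ ($D{\left(J \right)} = -3 + J \sqrt{J} = -3 + J^{\frac{3}{2}}$)
$-98 - 136 D{\left(7 \right)} = -98 - 136 \left(-3 + 7^{\frac{3}{2}}\right) = -98 - 136 \left(-3 + 7 \sqrt{7}\right) = -98 + \left(408 - 952 \sqrt{7}\right) = 310 - 952 \sqrt{7}$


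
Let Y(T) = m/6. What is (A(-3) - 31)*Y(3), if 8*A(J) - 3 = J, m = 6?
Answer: -31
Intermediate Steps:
Y(T) = 1 (Y(T) = 6/6 = 6*(1/6) = 1)
A(J) = 3/8 + J/8
(A(-3) - 31)*Y(3) = ((3/8 + (1/8)*(-3)) - 31)*1 = ((3/8 - 3/8) - 31)*1 = (0 - 31)*1 = -31*1 = -31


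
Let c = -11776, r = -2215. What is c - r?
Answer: -9561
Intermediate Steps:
c - r = -11776 - 1*(-2215) = -11776 + 2215 = -9561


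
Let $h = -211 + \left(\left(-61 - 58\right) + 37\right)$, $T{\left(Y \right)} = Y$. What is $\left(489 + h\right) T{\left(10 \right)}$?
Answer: $1960$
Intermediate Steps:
$h = -293$ ($h = -211 + \left(-119 + 37\right) = -211 - 82 = -293$)
$\left(489 + h\right) T{\left(10 \right)} = \left(489 - 293\right) 10 = 196 \cdot 10 = 1960$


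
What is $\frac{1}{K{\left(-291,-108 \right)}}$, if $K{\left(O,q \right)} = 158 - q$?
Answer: $\frac{1}{266} \approx 0.0037594$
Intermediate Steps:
$\frac{1}{K{\left(-291,-108 \right)}} = \frac{1}{158 - -108} = \frac{1}{158 + 108} = \frac{1}{266}$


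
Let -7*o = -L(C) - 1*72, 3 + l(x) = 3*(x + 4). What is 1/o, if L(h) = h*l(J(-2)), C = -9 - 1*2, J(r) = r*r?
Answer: -7/159 ≈ -0.044025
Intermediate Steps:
J(r) = r**2
C = -11 (C = -9 - 2 = -11)
l(x) = 9 + 3*x (l(x) = -3 + 3*(x + 4) = -3 + 3*(4 + x) = -3 + (12 + 3*x) = 9 + 3*x)
L(h) = 21*h (L(h) = h*(9 + 3*(-2)**2) = h*(9 + 3*4) = h*(9 + 12) = h*21 = 21*h)
o = -159/7 (o = -(-21*(-11) - 1*72)/7 = -(-1*(-231) - 72)/7 = -(231 - 72)/7 = -1/7*159 = -159/7 ≈ -22.714)
1/o = 1/(-159/7) = -7/159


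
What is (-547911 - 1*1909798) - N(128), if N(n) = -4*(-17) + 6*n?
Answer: -2458545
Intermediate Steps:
N(n) = 68 + 6*n
(-547911 - 1*1909798) - N(128) = (-547911 - 1*1909798) - (68 + 6*128) = (-547911 - 1909798) - (68 + 768) = -2457709 - 1*836 = -2457709 - 836 = -2458545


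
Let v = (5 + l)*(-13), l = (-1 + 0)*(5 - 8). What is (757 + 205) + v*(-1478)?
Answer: 154674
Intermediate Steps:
l = 3 (l = -1*(-3) = 3)
v = -104 (v = (5 + 3)*(-13) = 8*(-13) = -104)
(757 + 205) + v*(-1478) = (757 + 205) - 104*(-1478) = 962 + 153712 = 154674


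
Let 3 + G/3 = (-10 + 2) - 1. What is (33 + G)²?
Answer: 9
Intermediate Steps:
G = -36 (G = -9 + 3*((-10 + 2) - 1) = -9 + 3*(-8 - 1) = -9 + 3*(-9) = -9 - 27 = -36)
(33 + G)² = (33 - 36)² = (-3)² = 9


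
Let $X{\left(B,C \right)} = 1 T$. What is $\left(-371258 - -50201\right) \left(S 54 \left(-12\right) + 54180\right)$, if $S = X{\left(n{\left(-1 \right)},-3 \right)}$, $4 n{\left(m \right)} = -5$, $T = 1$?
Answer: $-17186823324$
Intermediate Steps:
$n{\left(m \right)} = - \frac{5}{4}$ ($n{\left(m \right)} = \frac{1}{4} \left(-5\right) = - \frac{5}{4}$)
$X{\left(B,C \right)} = 1$ ($X{\left(B,C \right)} = 1 \cdot 1 = 1$)
$S = 1$
$\left(-371258 - -50201\right) \left(S 54 \left(-12\right) + 54180\right) = \left(-371258 - -50201\right) \left(1 \cdot 54 \left(-12\right) + 54180\right) = \left(-371258 + \left(-183 + 50384\right)\right) \left(54 \left(-12\right) + 54180\right) = \left(-371258 + 50201\right) \left(-648 + 54180\right) = \left(-321057\right) 53532 = -17186823324$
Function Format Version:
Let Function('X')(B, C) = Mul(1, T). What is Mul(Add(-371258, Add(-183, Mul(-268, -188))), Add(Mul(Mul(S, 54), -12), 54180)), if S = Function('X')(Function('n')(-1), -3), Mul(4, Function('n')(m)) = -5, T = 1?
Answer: -17186823324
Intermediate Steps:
Function('n')(m) = Rational(-5, 4) (Function('n')(m) = Mul(Rational(1, 4), -5) = Rational(-5, 4))
Function('X')(B, C) = 1 (Function('X')(B, C) = Mul(1, 1) = 1)
S = 1
Mul(Add(-371258, Add(-183, Mul(-268, -188))), Add(Mul(Mul(S, 54), -12), 54180)) = Mul(Add(-371258, Add(-183, Mul(-268, -188))), Add(Mul(Mul(1, 54), -12), 54180)) = Mul(Add(-371258, Add(-183, 50384)), Add(Mul(54, -12), 54180)) = Mul(Add(-371258, 50201), Add(-648, 54180)) = Mul(-321057, 53532) = -17186823324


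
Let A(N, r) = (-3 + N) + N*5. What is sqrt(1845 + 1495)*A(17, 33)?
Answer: 198*sqrt(835) ≈ 5721.5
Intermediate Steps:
A(N, r) = -3 + 6*N (A(N, r) = (-3 + N) + 5*N = -3 + 6*N)
sqrt(1845 + 1495)*A(17, 33) = sqrt(1845 + 1495)*(-3 + 6*17) = sqrt(3340)*(-3 + 102) = (2*sqrt(835))*99 = 198*sqrt(835)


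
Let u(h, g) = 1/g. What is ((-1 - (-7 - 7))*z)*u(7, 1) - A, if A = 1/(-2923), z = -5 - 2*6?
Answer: -645982/2923 ≈ -221.00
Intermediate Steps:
z = -17 (z = -5 - 12 = -17)
A = -1/2923 ≈ -0.00034211
((-1 - (-7 - 7))*z)*u(7, 1) - A = ((-1 - (-7 - 7))*(-17))/1 - 1*(-1/2923) = ((-1 - 1*(-14))*(-17))*1 + 1/2923 = ((-1 + 14)*(-17))*1 + 1/2923 = (13*(-17))*1 + 1/2923 = -221*1 + 1/2923 = -221 + 1/2923 = -645982/2923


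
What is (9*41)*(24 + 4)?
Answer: 10332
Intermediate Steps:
(9*41)*(24 + 4) = 369*28 = 10332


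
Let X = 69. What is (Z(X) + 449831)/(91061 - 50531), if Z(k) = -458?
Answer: 149791/13510 ≈ 11.087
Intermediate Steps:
(Z(X) + 449831)/(91061 - 50531) = (-458 + 449831)/(91061 - 50531) = 449373/40530 = 449373*(1/40530) = 149791/13510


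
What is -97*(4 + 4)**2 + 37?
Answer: -6171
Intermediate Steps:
-97*(4 + 4)**2 + 37 = -97*8**2 + 37 = -97*64 + 37 = -6208 + 37 = -6171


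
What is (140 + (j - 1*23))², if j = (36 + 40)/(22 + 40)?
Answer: 13432225/961 ≈ 13977.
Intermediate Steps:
j = 38/31 (j = 76/62 = 76*(1/62) = 38/31 ≈ 1.2258)
(140 + (j - 1*23))² = (140 + (38/31 - 1*23))² = (140 + (38/31 - 23))² = (140 - 675/31)² = (3665/31)² = 13432225/961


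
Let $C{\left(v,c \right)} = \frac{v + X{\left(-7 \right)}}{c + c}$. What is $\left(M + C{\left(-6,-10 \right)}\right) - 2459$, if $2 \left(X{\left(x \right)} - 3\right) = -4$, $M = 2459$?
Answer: $\frac{1}{4} \approx 0.25$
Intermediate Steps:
$X{\left(x \right)} = 1$ ($X{\left(x \right)} = 3 + \frac{1}{2} \left(-4\right) = 3 - 2 = 1$)
$C{\left(v,c \right)} = \frac{1 + v}{2 c}$ ($C{\left(v,c \right)} = \frac{v + 1}{c + c} = \frac{1 + v}{2 c}$)
$\left(M + C{\left(-6,-10 \right)}\right) - 2459 = \left(2459 + \frac{1 - 6}{2 \left(-10\right)}\right) - 2459 = \left(2459 + \frac{1}{2} \left(- \frac{1}{10}\right) \left(-5\right)\right) - 2459 = \left(2459 + \frac{1}{4}\right) - 2459 = \frac{9837}{4} - 2459 = \frac{1}{4}$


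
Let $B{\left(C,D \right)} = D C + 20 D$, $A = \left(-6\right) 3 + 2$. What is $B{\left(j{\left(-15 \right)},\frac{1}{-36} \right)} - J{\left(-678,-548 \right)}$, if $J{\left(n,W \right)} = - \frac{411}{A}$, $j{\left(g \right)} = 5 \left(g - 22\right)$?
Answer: $- \frac{1013}{48} \approx -21.104$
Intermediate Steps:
$j{\left(g \right)} = -110 + 5 g$ ($j{\left(g \right)} = 5 \left(-22 + g\right) = -110 + 5 g$)
$A = -16$ ($A = -18 + 2 = -16$)
$B{\left(C,D \right)} = 20 D + C D$ ($B{\left(C,D \right)} = C D + 20 D = 20 D + C D$)
$J{\left(n,W \right)} = \frac{411}{16}$ ($J{\left(n,W \right)} = - \frac{411}{-16} = \left(-411\right) \left(- \frac{1}{16}\right) = \frac{411}{16}$)
$B{\left(j{\left(-15 \right)},\frac{1}{-36} \right)} - J{\left(-678,-548 \right)} = \frac{20 + \left(-110 + 5 \left(-15\right)\right)}{-36} - \frac{411}{16} = - \frac{20 - 185}{36} - \frac{411}{16} = \left(- \frac{1}{36}\right) \left(-165\right) - \frac{411}{16} = \frac{55}{12} - \frac{411}{16} = - \frac{1013}{48}$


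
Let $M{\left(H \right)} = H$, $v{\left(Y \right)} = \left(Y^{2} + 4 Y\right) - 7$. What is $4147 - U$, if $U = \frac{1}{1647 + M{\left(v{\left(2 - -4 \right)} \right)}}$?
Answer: $\frac{7049899}{1700} \approx 4147.0$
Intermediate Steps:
$v{\left(Y \right)} = -7 + Y^{2} + 4 Y$
$U = \frac{1}{1700}$ ($U = \frac{1}{1647 + \left(-7 + \left(2 - -4\right)^{2} + 4 \left(2 - -4\right)\right)} = \frac{1}{1647 + \left(-7 + \left(2 + 4\right)^{2} + 4 \left(2 + 4\right)\right)} = \frac{1}{1647 + \left(-7 + 6^{2} + 4 \cdot 6\right)} = \frac{1}{1647 + \left(-7 + 36 + 24\right)} = \frac{1}{1647 + 53} = \frac{1}{1700} \approx 0.00058824$)
$4147 - U = 4147 - \frac{1}{1700} = \frac{7049899}{1700}$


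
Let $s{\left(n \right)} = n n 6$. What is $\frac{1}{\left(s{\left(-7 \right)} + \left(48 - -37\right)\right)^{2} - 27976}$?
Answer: $\frac{1}{115665} \approx 8.6457 \cdot 10^{-6}$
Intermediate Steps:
$s{\left(n \right)} = 6 n^{2}$ ($s{\left(n \right)} = n^{2} \cdot 6 = 6 n^{2}$)
$\frac{1}{\left(s{\left(-7 \right)} + \left(48 - -37\right)\right)^{2} - 27976} = \frac{1}{\left(6 \left(-7\right)^{2} + \left(48 - -37\right)\right)^{2} - 27976} = \frac{1}{\left(6 \cdot 49 + \left(48 + 37\right)\right)^{2} - 27976} = \frac{1}{\left(294 + 85\right)^{2} - 27976} = \frac{1}{379^{2} - 27976} = \frac{1}{143641 - 27976} = \frac{1}{115665}$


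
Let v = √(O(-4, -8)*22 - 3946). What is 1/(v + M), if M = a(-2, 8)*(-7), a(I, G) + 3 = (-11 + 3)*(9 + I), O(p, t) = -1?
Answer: 413/174537 - 8*I*√62/174537 ≈ 0.0023663 - 0.00036091*I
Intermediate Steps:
a(I, G) = -75 - 8*I (a(I, G) = -3 + (-11 + 3)*(9 + I) = -3 - 8*(9 + I) = -3 + (-72 - 8*I) = -75 - 8*I)
v = 8*I*√62 (v = √(-1*22 - 3946) = √(-22 - 3946) = √(-3968) = 8*I*√62 ≈ 62.992*I)
M = 413 (M = (-75 - 8*(-2))*(-7) = (-75 + 16)*(-7) = -59*(-7) = 413)
1/(v + M) = 1/(8*I*√62 + 413) = 1/(413 + 8*I*√62)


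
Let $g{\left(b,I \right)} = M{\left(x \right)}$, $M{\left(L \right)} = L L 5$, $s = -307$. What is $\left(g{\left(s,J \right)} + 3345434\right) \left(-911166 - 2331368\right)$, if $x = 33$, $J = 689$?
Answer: $-10865339087386$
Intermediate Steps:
$M{\left(L \right)} = 5 L^{2}$ ($M{\left(L \right)} = L^{2} \cdot 5 = 5 L^{2}$)
$g{\left(b,I \right)} = 5445$ ($g{\left(b,I \right)} = 5 \cdot 33^{2} = 5 \cdot 1089 = 5445$)
$\left(g{\left(s,J \right)} + 3345434\right) \left(-911166 - 2331368\right) = \left(5445 + 3345434\right) \left(-911166 - 2331368\right) = 3350879 \left(-3242534\right) = -10865339087386$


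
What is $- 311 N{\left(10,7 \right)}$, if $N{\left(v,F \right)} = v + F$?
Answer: $-5287$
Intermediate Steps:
$N{\left(v,F \right)} = F + v$
$- 311 N{\left(10,7 \right)} = - 311 \left(7 + 10\right) = \left(-311\right) 17 = -5287$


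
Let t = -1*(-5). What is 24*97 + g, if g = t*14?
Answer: 2398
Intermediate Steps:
t = 5
g = 70 (g = 5*14 = 70)
24*97 + g = 24*97 + 70 = 2328 + 70 = 2398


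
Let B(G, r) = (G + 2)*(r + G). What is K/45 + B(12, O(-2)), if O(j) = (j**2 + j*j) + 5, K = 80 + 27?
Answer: 15857/45 ≈ 352.38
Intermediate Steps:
K = 107
O(j) = 5 + 2*j**2 (O(j) = (j**2 + j**2) + 5 = 2*j**2 + 5 = 5 + 2*j**2)
B(G, r) = (2 + G)*(G + r)
K/45 + B(12, O(-2)) = 107/45 + (12**2 + 2*12 + 2*(5 + 2*(-2)**2) + 12*(5 + 2*(-2)**2)) = (1/45)*107 + (144 + 24 + 2*(5 + 2*4) + 12*(5 + 2*4)) = 107/45 + (144 + 24 + 2*(5 + 8) + 12*(5 + 8)) = 107/45 + (144 + 24 + 2*13 + 12*13) = 107/45 + (144 + 24 + 26 + 156) = 107/45 + 350 = 15857/45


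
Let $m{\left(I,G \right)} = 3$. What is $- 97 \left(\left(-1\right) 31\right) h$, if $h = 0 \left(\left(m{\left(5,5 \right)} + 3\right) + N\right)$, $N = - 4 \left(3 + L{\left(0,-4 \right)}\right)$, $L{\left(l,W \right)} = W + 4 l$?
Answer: $0$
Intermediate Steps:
$N = 4$ ($N = - 4 \left(3 + \left(-4 + 4 \cdot 0\right)\right) = - 4 \left(3 + \left(-4 + 0\right)\right) = - 4 \left(3 - 4\right) = \left(-4\right) \left(-1\right) = 4$)
$h = 0$ ($h = 0 \left(\left(3 + 3\right) + 4\right) = 0 \left(6 + 4\right) = 0 \cdot 10 = 0$)
$- 97 \left(\left(-1\right) 31\right) h = - 97 \left(\left(-1\right) 31\right) 0 = \left(-97\right) \left(-31\right) 0 = 3007 \cdot 0 = 0$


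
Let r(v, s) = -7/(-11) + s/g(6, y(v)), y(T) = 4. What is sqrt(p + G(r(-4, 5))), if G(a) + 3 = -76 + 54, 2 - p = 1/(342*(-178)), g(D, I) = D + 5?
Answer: I*sqrt(2367648577)/10146 ≈ 4.7958*I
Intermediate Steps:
g(D, I) = 5 + D
r(v, s) = 7/11 + s/11 (r(v, s) = -7/(-11) + s/(5 + 6) = -7*(-1/11) + s/11 = 7/11 + s*(1/11) = 7/11 + s/11)
p = 121753/60876 (p = 2 - 1/(342*(-178)) = 2 - 1/(-60876) = 2 - 1*(-1/60876) = 2 + 1/60876 = 121753/60876 ≈ 2.0000)
G(a) = -25 (G(a) = -3 + (-76 + 54) = -3 - 22 = -25)
sqrt(p + G(r(-4, 5))) = sqrt(121753/60876 - 25) = sqrt(-1400147/60876) = I*sqrt(2367648577)/10146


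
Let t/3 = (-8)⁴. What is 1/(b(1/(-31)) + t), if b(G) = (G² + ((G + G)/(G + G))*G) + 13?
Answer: 961/11821231 ≈ 8.1294e-5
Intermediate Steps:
b(G) = 13 + G + G² (b(G) = (G² + ((2*G)/((2*G)))*G) + 13 = (G² + ((2*G)*(1/(2*G)))*G) + 13 = (G² + 1*G) + 13 = (G² + G) + 13 = (G + G²) + 13 = 13 + G + G²)
t = 12288 (t = 3*(-8)⁴ = 3*4096 = 12288)
1/(b(1/(-31)) + t) = 1/((13 + 1/(-31) + (1/(-31))²) + 12288) = 1/((13 - 1/31 + (-1/31)²) + 12288) = 1/((13 - 1/31 + 1/961) + 12288) = 1/(12463/961 + 12288) = 1/(11821231/961) = 961/11821231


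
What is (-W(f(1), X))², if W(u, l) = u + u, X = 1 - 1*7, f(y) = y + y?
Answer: 16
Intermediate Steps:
f(y) = 2*y
X = -6 (X = 1 - 7 = -6)
W(u, l) = 2*u
(-W(f(1), X))² = (-2*2*1)² = (-2*2)² = (-1*4)² = (-4)² = 16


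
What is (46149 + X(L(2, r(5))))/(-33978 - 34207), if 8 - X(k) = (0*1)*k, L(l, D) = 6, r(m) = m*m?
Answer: -46157/68185 ≈ -0.67694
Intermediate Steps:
r(m) = m²
X(k) = 8 (X(k) = 8 - 0*1*k = 8 - 0*k = 8 - 1*0 = 8 + 0 = 8)
(46149 + X(L(2, r(5))))/(-33978 - 34207) = (46149 + 8)/(-33978 - 34207) = 46157/(-68185) = 46157*(-1/68185) = -46157/68185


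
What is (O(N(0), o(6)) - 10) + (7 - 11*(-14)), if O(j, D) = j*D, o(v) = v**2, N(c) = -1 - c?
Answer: 115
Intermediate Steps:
O(j, D) = D*j
(O(N(0), o(6)) - 10) + (7 - 11*(-14)) = (6**2*(-1 - 1*0) - 10) + (7 - 11*(-14)) = (36*(-1 + 0) - 10) + (7 + 154) = (36*(-1) - 10) + 161 = (-36 - 10) + 161 = -46 + 161 = 115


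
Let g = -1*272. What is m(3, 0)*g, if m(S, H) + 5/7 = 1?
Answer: -544/7 ≈ -77.714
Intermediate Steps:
m(S, H) = 2/7 (m(S, H) = -5/7 + 1 = 2/7)
g = -272
m(3, 0)*g = (2/7)*(-272) = -544/7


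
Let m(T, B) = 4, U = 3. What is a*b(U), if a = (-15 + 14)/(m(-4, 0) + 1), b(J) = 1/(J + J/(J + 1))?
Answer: -4/75 ≈ -0.053333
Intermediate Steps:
b(J) = 1/(J + J/(1 + J))
a = -1/5 (a = (-15 + 14)/(4 + 1) = -1/5 ≈ -0.20000)
a*b(U) = -(1 + 3)/(5*3*(2 + 3)) = -4/(15*5) = -1/5*4/15 = -4/75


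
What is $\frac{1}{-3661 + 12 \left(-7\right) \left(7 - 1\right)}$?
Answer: $- \frac{1}{4165} \approx -0.0002401$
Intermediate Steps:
$\frac{1}{-3661 + 12 \left(-7\right) \left(7 - 1\right)} = \frac{1}{-3661 - 504} = \frac{1}{-4165} = - \frac{1}{4165}$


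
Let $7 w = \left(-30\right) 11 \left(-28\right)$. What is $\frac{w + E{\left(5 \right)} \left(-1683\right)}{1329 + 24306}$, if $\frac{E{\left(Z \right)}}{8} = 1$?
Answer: $- \frac{4048}{8545} \approx -0.47373$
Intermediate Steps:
$E{\left(Z \right)} = 8$ ($E{\left(Z \right)} = 8 \cdot 1 = 8$)
$w = 1320$ ($w = \frac{\left(-30\right) 11 \left(-28\right)}{7} = \frac{\left(-330\right) \left(-28\right)}{7} = \frac{1}{7} \cdot 9240 = 1320$)
$\frac{w + E{\left(5 \right)} \left(-1683\right)}{1329 + 24306} = \frac{1320 + 8 \left(-1683\right)}{1329 + 24306} = \frac{1320 - 13464}{25635} = \left(-12144\right) \frac{1}{25635} = - \frac{4048}{8545}$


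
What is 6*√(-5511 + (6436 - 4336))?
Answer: 18*I*√379 ≈ 350.42*I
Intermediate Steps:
6*√(-5511 + (6436 - 4336)) = 6*√(-5511 + 2100) = 6*√(-3411) = 6*(3*I*√379) = 18*I*√379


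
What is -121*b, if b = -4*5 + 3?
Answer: 2057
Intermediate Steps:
b = -17 (b = -20 + 3 = -17)
-121*b = -121*(-17) = 2057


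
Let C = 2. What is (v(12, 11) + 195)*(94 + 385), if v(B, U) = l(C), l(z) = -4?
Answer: 91489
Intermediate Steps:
v(B, U) = -4
(v(12, 11) + 195)*(94 + 385) = (-4 + 195)*(94 + 385) = 191*479 = 91489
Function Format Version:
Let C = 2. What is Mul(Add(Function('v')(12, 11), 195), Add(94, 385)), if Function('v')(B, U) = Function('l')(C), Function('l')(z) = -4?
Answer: 91489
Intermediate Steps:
Function('v')(B, U) = -4
Mul(Add(Function('v')(12, 11), 195), Add(94, 385)) = Mul(Add(-4, 195), Add(94, 385)) = Mul(191, 479) = 91489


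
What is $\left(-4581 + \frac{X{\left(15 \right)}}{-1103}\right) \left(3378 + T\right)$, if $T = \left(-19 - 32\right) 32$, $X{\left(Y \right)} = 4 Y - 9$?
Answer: $- \frac{8822352924}{1103} \approx -7.9985 \cdot 10^{6}$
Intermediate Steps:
$X{\left(Y \right)} = -9 + 4 Y$ ($X{\left(Y \right)} = 4 Y - 9 = -9 + 4 Y$)
$T = -1632$ ($T = \left(-51\right) 32 = -1632$)
$\left(-4581 + \frac{X{\left(15 \right)}}{-1103}\right) \left(3378 + T\right) = \left(-4581 + \frac{-9 + 4 \cdot 15}{-1103}\right) \left(3378 - 1632\right) = \left(-4581 + \left(-9 + 60\right) \left(- \frac{1}{1103}\right)\right) 1746 = \left(-4581 + 51 \left(- \frac{1}{1103}\right)\right) 1746 = \left(-4581 - \frac{51}{1103}\right) 1746 = \left(- \frac{5052894}{1103}\right) 1746 = - \frac{8822352924}{1103}$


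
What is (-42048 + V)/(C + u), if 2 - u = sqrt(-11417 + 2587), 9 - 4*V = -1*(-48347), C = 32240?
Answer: -1745340065/1039555394 - 108265*I*sqrt(8830)/2079110788 ≈ -1.6789 - 0.0048932*I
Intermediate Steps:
V = -24169/2 (V = 9/4 - (-1)*(-48347)/4 = 9/4 - 1/4*48347 = 9/4 - 48347/4 = -24169/2 ≈ -12085.)
u = 2 - I*sqrt(8830) (u = 2 - sqrt(-11417 + 2587) = 2 - sqrt(-8830) = 2 - I*sqrt(8830) ≈ 2.0 - 93.968*I)
(-42048 + V)/(C + u) = (-42048 - 24169/2)/(32240 + (2 - I*sqrt(8830))) = -108265/(2*(32242 - I*sqrt(8830)))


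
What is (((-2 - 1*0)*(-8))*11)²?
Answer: 30976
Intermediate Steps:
(((-2 - 1*0)*(-8))*11)² = (((-2 + 0)*(-8))*11)² = (-2*(-8)*11)² = (16*11)² = 176² = 30976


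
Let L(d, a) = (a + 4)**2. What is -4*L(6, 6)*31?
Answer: -12400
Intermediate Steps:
L(d, a) = (4 + a)**2
-4*L(6, 6)*31 = -4*(4 + 6)**2*31 = -4*10**2*31 = -4*100*31 = -400*31 = -12400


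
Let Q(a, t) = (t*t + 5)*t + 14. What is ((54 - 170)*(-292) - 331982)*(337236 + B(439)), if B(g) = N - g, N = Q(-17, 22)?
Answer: -103613794590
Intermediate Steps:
Q(a, t) = 14 + t*(5 + t²) (Q(a, t) = (t² + 5)*t + 14 = (5 + t²)*t + 14 = t*(5 + t²) + 14 = 14 + t*(5 + t²))
N = 10772 (N = 14 + 22³ + 5*22 = 14 + 10648 + 110 = 10772)
B(g) = 10772 - g
((54 - 170)*(-292) - 331982)*(337236 + B(439)) = ((54 - 170)*(-292) - 331982)*(337236 + (10772 - 1*439)) = (-116*(-292) - 331982)*(337236 + (10772 - 439)) = (33872 - 331982)*(337236 + 10333) = -298110*347569 = -103613794590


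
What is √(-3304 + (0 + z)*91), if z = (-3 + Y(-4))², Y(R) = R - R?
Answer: I*√2485 ≈ 49.85*I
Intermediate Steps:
Y(R) = 0
z = 9 (z = (-3 + 0)² = (-3)² = 9)
√(-3304 + (0 + z)*91) = √(-3304 + (0 + 9)*91) = √(-3304 + 9*91) = √(-3304 + 819) = √(-2485) = I*√2485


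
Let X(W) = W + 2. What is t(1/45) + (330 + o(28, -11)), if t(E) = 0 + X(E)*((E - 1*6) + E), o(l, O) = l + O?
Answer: 678287/2025 ≈ 334.96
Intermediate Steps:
o(l, O) = O + l
X(W) = 2 + W
t(E) = (-6 + 2*E)*(2 + E) (t(E) = 0 + (2 + E)*((E - 1*6) + E) = 0 + (2 + E)*((E - 6) + E) = 0 + (2 + E)*((-6 + E) + E) = 0 + (2 + E)*(-6 + 2*E) = 0 + (-6 + 2*E)*(2 + E) = (-6 + 2*E)*(2 + E))
t(1/45) + (330 + o(28, -11)) = 2*(-3 + 1/45)*(2 + 1/45) + (330 + (-11 + 28)) = 2*(-3 + 1/45)*(2 + 1/45) + (330 + 17) = 2*(-134/45)*(91/45) + 347 = -24388/2025 + 347 = 678287/2025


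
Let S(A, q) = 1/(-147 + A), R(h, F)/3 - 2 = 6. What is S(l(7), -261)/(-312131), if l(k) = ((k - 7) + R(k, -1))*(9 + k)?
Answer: -1/73975047 ≈ -1.3518e-8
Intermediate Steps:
R(h, F) = 24 (R(h, F) = 6 + 3*6 = 6 + 18 = 24)
l(k) = (9 + k)*(17 + k) (l(k) = ((k - 7) + 24)*(9 + k) = ((-7 + k) + 24)*(9 + k) = (17 + k)*(9 + k) = (9 + k)*(17 + k))
S(l(7), -261)/(-312131) = 1/((-147 + (153 + 7² + 26*7))*(-312131)) = -1/312131/(-147 + (153 + 49 + 182)) = -1/312131/(-147 + 384) = -1/312131/237 = (1/237)*(-1/312131) = -1/73975047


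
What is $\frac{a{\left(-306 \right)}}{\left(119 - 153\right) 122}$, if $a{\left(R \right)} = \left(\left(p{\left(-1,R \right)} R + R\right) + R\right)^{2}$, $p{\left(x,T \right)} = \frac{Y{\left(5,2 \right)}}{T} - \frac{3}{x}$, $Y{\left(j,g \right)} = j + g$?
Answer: $- \frac{2319529}{4148} \approx -559.19$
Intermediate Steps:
$Y{\left(j,g \right)} = g + j$
$p{\left(x,T \right)} = - \frac{3}{x} + \frac{7}{T}$ ($p{\left(x,T \right)} = \frac{2 + 5}{T} - \frac{3}{x} = \frac{7}{T} - \frac{3}{x} = - \frac{3}{x} + \frac{7}{T}$)
$a{\left(R \right)} = \left(2 R + R \left(3 + \frac{7}{R}\right)\right)^{2}$ ($a{\left(R \right)} = \left(\left(\left(- \frac{3}{-1} + \frac{7}{R}\right) R + R\right) + R\right)^{2} = \left(\left(\left(\left(-3\right) \left(-1\right) + \frac{7}{R}\right) R + R\right) + R\right)^{2} = \left(\left(\left(3 + \frac{7}{R}\right) R + R\right) + R\right)^{2} = \left(\left(R \left(3 + \frac{7}{R}\right) + R\right) + R\right)^{2} = \left(\left(R + R \left(3 + \frac{7}{R}\right)\right) + R\right)^{2} = \left(2 R + R \left(3 + \frac{7}{R}\right)\right)^{2}$)
$\frac{a{\left(-306 \right)}}{\left(119 - 153\right) 122} = \frac{\left(7 + 5 \left(-306\right)\right)^{2}}{\left(119 - 153\right) 122} = \frac{\left(7 - 1530\right)^{2}}{\left(-34\right) 122} = \frac{\left(-1523\right)^{2}}{-4148} = 2319529 \left(- \frac{1}{4148}\right) = - \frac{2319529}{4148}$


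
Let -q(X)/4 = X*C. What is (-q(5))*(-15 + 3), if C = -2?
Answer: 480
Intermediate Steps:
q(X) = 8*X (q(X) = -4*X*(-2) = -(-8)*X = 8*X)
(-q(5))*(-15 + 3) = (-8*5)*(-15 + 3) = -1*40*(-12) = -40*(-12) = 480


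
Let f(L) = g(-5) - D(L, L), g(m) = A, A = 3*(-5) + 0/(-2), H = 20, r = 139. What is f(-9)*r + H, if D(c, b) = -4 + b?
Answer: -258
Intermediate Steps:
A = -15 (A = -15 + 0*(-½) = -15 + 0 = -15)
g(m) = -15
f(L) = -11 - L (f(L) = -15 - (-4 + L) = -15 + (4 - L) = -11 - L)
f(-9)*r + H = (-11 - 1*(-9))*139 + 20 = (-11 + 9)*139 + 20 = -2*139 + 20 = -278 + 20 = -258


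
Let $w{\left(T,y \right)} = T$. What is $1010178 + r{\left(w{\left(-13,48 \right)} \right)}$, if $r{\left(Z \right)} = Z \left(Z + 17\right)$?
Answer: $1010126$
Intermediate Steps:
$r{\left(Z \right)} = Z \left(17 + Z\right)$
$1010178 + r{\left(w{\left(-13,48 \right)} \right)} = 1010178 - 13 \left(17 - 13\right) = 1010178 - 52 = 1010126$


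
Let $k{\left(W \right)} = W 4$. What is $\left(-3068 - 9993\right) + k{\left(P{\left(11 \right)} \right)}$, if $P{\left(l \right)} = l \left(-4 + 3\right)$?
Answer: $-13105$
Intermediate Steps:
$P{\left(l \right)} = - l$ ($P{\left(l \right)} = l \left(-1\right) = - l$)
$k{\left(W \right)} = 4 W$
$\left(-3068 - 9993\right) + k{\left(P{\left(11 \right)} \right)} = \left(-3068 - 9993\right) + 4 \left(\left(-1\right) 11\right) = -13061 + 4 \left(-11\right) = -13061 - 44 = -13105$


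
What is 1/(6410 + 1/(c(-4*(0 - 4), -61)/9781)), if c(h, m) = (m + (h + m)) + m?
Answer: 167/1060689 ≈ 0.00015744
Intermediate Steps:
c(h, m) = h + 3*m (c(h, m) = (h + 2*m) + m = h + 3*m)
1/(6410 + 1/(c(-4*(0 - 4), -61)/9781)) = 1/(6410 + 1/((-4*(0 - 4) + 3*(-61))/9781)) = 1/(6410 + 1/((-4*(-4) - 183)*(1/9781))) = 1/(6410 + 1/((16 - 183)*(1/9781))) = 1/(6410 + 1/(-167*1/9781)) = 1/(6410 + 1/(-167/9781)) = 1/(6410 - 9781/167) = 1/(1060689/167) = 167/1060689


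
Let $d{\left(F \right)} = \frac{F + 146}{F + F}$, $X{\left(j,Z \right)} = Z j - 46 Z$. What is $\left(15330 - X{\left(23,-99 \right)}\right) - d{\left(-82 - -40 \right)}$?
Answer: $\frac{274139}{21} \approx 13054.0$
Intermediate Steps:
$X{\left(j,Z \right)} = - 46 Z + Z j$
$d{\left(F \right)} = \frac{146 + F}{2 F}$
$\left(15330 - X{\left(23,-99 \right)}\right) - d{\left(-82 - -40 \right)} = \left(15330 - - 99 \left(-46 + 23\right)\right) - \frac{146 - 42}{2 \left(-82 - -40\right)} = \left(15330 - \left(-99\right) \left(-23\right)\right) - \frac{146 + \left(-82 + 40\right)}{2 \left(-82 + 40\right)} = \left(15330 - 2277\right) - \frac{146 - 42}{2 \left(-42\right)} = \left(15330 - 2277\right) - \frac{1}{2} \left(- \frac{1}{42}\right) 104 = 13053 - - \frac{26}{21} = 13053 + \frac{26}{21} = \frac{274139}{21}$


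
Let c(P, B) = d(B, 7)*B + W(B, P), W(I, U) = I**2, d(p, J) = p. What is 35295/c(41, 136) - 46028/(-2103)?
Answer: 1776893161/77794176 ≈ 22.841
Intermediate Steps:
c(P, B) = 2*B**2 (c(P, B) = B*B + B**2 = B**2 + B**2 = 2*B**2)
35295/c(41, 136) - 46028/(-2103) = 35295/((2*136**2)) - 46028/(-2103) = 35295/((2*18496)) - 46028*(-1/2103) = 35295/36992 + 46028/2103 = 1776893161/77794176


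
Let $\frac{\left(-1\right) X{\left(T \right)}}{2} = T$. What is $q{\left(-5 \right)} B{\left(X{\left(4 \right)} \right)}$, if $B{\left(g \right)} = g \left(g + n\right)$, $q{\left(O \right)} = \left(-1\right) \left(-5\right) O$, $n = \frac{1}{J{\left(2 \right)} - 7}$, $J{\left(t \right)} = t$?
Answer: $-1640$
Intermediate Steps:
$n = - \frac{1}{5}$ ($n = \frac{1}{2 - 7} = \frac{1}{-5} = - \frac{1}{5} \approx -0.2$)
$q{\left(O \right)} = 5 O$
$X{\left(T \right)} = - 2 T$
$B{\left(g \right)} = g \left(- \frac{1}{5} + g\right)$ ($B{\left(g \right)} = g \left(g - \frac{1}{5}\right) = g \left(- \frac{1}{5} + g\right)$)
$q{\left(-5 \right)} B{\left(X{\left(4 \right)} \right)} = 5 \left(-5\right) \left(-2\right) 4 \left(- \frac{1}{5} - 8\right) = - 25 \left(- 8 \left(- \frac{1}{5} - 8\right)\right) = - 25 \left(\left(-8\right) \left(- \frac{41}{5}\right)\right) = \left(-25\right) \frac{328}{5} = -1640$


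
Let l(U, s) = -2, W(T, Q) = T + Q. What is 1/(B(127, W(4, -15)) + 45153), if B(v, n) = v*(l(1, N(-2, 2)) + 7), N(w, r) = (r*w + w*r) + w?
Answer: 1/45788 ≈ 2.1840e-5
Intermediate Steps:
W(T, Q) = Q + T
N(w, r) = w + 2*r*w (N(w, r) = (r*w + r*w) + w = 2*r*w + w = w + 2*r*w)
B(v, n) = 5*v (B(v, n) = v*(-2 + 7) = v*5 = 5*v)
1/(B(127, W(4, -15)) + 45153) = 1/(5*127 + 45153) = 1/(635 + 45153) = 1/45788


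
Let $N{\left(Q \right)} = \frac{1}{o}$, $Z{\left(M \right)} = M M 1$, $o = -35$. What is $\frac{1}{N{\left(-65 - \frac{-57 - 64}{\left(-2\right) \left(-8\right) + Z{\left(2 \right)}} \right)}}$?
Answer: $-35$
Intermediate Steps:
$Z{\left(M \right)} = M^{2}$ ($Z{\left(M \right)} = M M = M^{2}$)
$N{\left(Q \right)} = - \frac{1}{35}$ ($N{\left(Q \right)} = \frac{1}{-35} = - \frac{1}{35}$)
$\frac{1}{N{\left(-65 - \frac{-57 - 64}{\left(-2\right) \left(-8\right) + Z{\left(2 \right)}} \right)}} = \frac{1}{- \frac{1}{35}} = -35$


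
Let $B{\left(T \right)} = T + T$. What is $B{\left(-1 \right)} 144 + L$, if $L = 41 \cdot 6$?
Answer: $-42$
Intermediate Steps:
$B{\left(T \right)} = 2 T$
$L = 246$
$B{\left(-1 \right)} 144 + L = 2 \left(-1\right) 144 + 246 = \left(-2\right) 144 + 246 = -288 + 246 = -42$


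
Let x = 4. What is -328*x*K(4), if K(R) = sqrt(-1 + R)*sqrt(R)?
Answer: -2624*sqrt(3) ≈ -4544.9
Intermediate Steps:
K(R) = sqrt(R)*sqrt(-1 + R)
-328*x*K(4) = -1312*sqrt(4)*sqrt(-1 + 4) = -1312*2*sqrt(3) = -2624*sqrt(3)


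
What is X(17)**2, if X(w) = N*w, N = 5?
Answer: 7225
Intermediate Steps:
X(w) = 5*w
X(17)**2 = (5*17)**2 = 85**2 = 7225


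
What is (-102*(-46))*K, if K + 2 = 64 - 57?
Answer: 23460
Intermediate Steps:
K = 5 (K = -2 + (64 - 57) = -2 + 7 = 5)
(-102*(-46))*K = -102*(-46)*5 = 4692*5 = 23460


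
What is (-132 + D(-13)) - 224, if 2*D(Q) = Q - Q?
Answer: -356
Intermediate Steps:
D(Q) = 0 (D(Q) = (Q - Q)/2 = (1/2)*0 = 0)
(-132 + D(-13)) - 224 = (-132 + 0) - 224 = -132 - 224 = -356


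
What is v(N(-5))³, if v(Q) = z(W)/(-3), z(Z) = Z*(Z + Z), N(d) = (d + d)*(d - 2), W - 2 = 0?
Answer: -512/27 ≈ -18.963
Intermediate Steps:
W = 2 (W = 2 + 0 = 2)
N(d) = 2*d*(-2 + d) (N(d) = (2*d)*(-2 + d) = 2*d*(-2 + d))
z(Z) = 2*Z² (z(Z) = Z*(2*Z) = 2*Z²)
v(Q) = -8/3 (v(Q) = (2*2²)/(-3) = (2*4)*(-⅓) = 8*(-⅓) = -8/3)
v(N(-5))³ = (-8/3)³ = -512/27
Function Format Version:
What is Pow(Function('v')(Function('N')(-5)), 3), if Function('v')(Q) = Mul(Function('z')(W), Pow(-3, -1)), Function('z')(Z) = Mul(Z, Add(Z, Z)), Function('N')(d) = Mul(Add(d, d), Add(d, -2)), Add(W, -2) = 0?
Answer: Rational(-512, 27) ≈ -18.963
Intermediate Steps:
W = 2 (W = Add(2, 0) = 2)
Function('N')(d) = Mul(2, d, Add(-2, d)) (Function('N')(d) = Mul(Mul(2, d), Add(-2, d)) = Mul(2, d, Add(-2, d)))
Function('z')(Z) = Mul(2, Pow(Z, 2)) (Function('z')(Z) = Mul(Z, Mul(2, Z)) = Mul(2, Pow(Z, 2)))
Function('v')(Q) = Rational(-8, 3) (Function('v')(Q) = Mul(Mul(2, Pow(2, 2)), Pow(-3, -1)) = Mul(Mul(2, 4), Rational(-1, 3)) = Mul(8, Rational(-1, 3)) = Rational(-8, 3))
Pow(Function('v')(Function('N')(-5)), 3) = Pow(Rational(-8, 3), 3) = Rational(-512, 27)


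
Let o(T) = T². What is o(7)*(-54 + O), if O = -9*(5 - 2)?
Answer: -3969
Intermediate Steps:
O = -27 (O = -9*3 = -27)
o(7)*(-54 + O) = 7²*(-54 - 27) = 49*(-81) = -3969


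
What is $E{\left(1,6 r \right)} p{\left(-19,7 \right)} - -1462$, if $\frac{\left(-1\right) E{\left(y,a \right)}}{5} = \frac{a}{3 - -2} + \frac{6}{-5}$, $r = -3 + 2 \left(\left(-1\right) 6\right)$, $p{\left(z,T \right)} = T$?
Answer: $2134$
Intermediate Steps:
$r = -15$ ($r = -3 + 2 \left(-6\right) = -3 - 12 = -15$)
$E{\left(y,a \right)} = 6 - a$ ($E{\left(y,a \right)} = - 5 \left(\frac{a}{3 - -2} + \frac{6}{-5}\right) = - 5 \left(\frac{a}{3 + 2} + 6 \left(- \frac{1}{5}\right)\right) = - 5 \left(\frac{a}{5} - \frac{6}{5}\right) = - 5 \left(- \frac{6}{5} + \frac{a}{5}\right) = 6 - a$)
$E{\left(1,6 r \right)} p{\left(-19,7 \right)} - -1462 = \left(6 - 6 \left(-15\right)\right) 7 - -1462 = \left(6 - -90\right) 7 + 1462 = \left(6 + 90\right) 7 + 1462 = 96 \cdot 7 + 1462 = 672 + 1462 = 2134$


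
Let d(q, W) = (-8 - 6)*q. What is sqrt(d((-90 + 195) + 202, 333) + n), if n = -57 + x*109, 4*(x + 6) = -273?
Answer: I*sqrt(49793)/2 ≈ 111.57*I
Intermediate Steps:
x = -297/4 (x = -6 + (1/4)*(-273) = -6 - 273/4 = -297/4 ≈ -74.250)
n = -32601/4 (n = -57 - 297/4*109 = -57 - 32373/4 = -32601/4 ≈ -8150.3)
d(q, W) = -14*q
sqrt(d((-90 + 195) + 202, 333) + n) = sqrt(-14*((-90 + 195) + 202) - 32601/4) = sqrt(-14*(105 + 202) - 32601/4) = sqrt(-14*307 - 32601/4) = sqrt(-4298 - 32601/4) = sqrt(-49793/4) = I*sqrt(49793)/2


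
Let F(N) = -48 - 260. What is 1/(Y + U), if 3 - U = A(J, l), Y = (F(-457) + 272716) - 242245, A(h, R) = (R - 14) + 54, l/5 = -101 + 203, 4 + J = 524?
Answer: 1/29616 ≈ 3.3766e-5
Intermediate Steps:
J = 520 (J = -4 + 524 = 520)
F(N) = -308
l = 510 (l = 5*(-101 + 203) = 5*102 = 510)
A(h, R) = 40 + R (A(h, R) = (-14 + R) + 54 = 40 + R)
Y = 30163 (Y = (-308 + 272716) - 242245 = 272408 - 242245 = 30163)
U = -547 (U = 3 - (40 + 510) = 3 - 1*550 = 3 - 550 = -547)
1/(Y + U) = 1/(30163 - 547) = 1/29616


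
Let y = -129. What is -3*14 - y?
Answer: 87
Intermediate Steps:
-3*14 - y = -3*14 - 1*(-129) = -42 + 129 = 87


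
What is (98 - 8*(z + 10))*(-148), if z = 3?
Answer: 888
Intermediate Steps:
(98 - 8*(z + 10))*(-148) = (98 - 8*(3 + 10))*(-148) = (98 - 8*13)*(-148) = (98 - 104)*(-148) = -6*(-148) = 888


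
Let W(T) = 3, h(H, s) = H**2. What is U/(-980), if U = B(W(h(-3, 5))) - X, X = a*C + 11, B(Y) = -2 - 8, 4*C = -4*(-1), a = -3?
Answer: 9/490 ≈ 0.018367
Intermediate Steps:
C = 1 (C = (-4*(-1))/4 = (1/4)*4 = 1)
B(Y) = -10
X = 8 (X = -3*1 + 11 = -3 + 11 = 8)
U = -18 (U = -10 - 1*8 = -10 - 8 = -18)
U/(-980) = -18/(-980) = -18*(-1/980) = 9/490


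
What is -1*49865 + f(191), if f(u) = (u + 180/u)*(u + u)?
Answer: 23457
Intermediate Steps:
f(u) = 2*u*(u + 180/u) (f(u) = (u + 180/u)*(2*u) = 2*u*(u + 180/u))
-1*49865 + f(191) = -1*49865 + (360 + 2*191²) = -49865 + (360 + 2*36481) = -49865 + (360 + 72962) = -49865 + 73322 = 23457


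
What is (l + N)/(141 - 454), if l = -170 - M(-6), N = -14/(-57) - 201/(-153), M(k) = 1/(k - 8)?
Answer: 2284097/4246158 ≈ 0.53792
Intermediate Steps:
M(k) = 1/(-8 + k)
N = 1511/969 (N = -14*(-1/57) - 201*(-1/153) = 14/57 + 67/51 = 1511/969 ≈ 1.5593)
l = -2379/14 (l = -170 - 1/(-8 - 6) = -170 - 1/(-14) = -170 - 1*(-1/14) = -170 + 1/14 = -2379/14 ≈ -169.93)
(l + N)/(141 - 454) = (-2379/14 + 1511/969)/(141 - 454) = -2284097/13566/(-313) = -2284097/13566*(-1/313) = 2284097/4246158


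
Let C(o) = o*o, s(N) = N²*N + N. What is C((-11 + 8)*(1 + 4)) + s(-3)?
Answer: 195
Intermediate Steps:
s(N) = N + N³ (s(N) = N³ + N = N + N³)
C(o) = o²
C((-11 + 8)*(1 + 4)) + s(-3) = ((-11 + 8)*(1 + 4))² + (-3 + (-3)³) = (-3*5)² + (-3 - 27) = (-15)² - 30 = 225 - 30 = 195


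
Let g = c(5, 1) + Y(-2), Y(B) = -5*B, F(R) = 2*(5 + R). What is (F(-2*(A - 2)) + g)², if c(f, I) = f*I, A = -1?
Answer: 1369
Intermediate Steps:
F(R) = 10 + 2*R
c(f, I) = I*f
g = 15 (g = 1*5 - 5*(-2) = 5 + 10 = 15)
(F(-2*(A - 2)) + g)² = ((10 + 2*(-2*(-1 - 2))) + 15)² = ((10 + 2*(-2*(-3))) + 15)² = ((10 + 2*6) + 15)² = ((10 + 12) + 15)² = (22 + 15)² = 37² = 1369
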